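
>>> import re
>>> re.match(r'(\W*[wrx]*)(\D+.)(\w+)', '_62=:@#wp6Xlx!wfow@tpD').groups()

('', '_6', '2')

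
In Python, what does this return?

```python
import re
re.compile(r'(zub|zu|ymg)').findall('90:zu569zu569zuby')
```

['zu', 'zu', 'zub']

`|` is ordered: at each position the engine commits to the first alternative that works.
Scanning left to right: at [3:5] match 'zu', group 1 = 'zu'; at [8:10] match 'zu', group 1 = 'zu'; at [13:16] match 'zub', group 1 = 'zub'.
Because there's exactly one group, `findall` drops the full match and keeps group 1 from each hit.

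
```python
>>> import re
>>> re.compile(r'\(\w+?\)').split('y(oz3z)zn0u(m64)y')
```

['y', 'zn0u', 'y']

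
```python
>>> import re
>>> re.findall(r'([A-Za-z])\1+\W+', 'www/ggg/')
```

['w', 'g']

After group 1 captures some text, `\1` only succeeds where that same text appears again.
`findall` collects group 1 from each match (2 total).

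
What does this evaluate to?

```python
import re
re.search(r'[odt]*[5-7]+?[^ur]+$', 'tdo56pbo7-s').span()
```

This matches zero or more of one of [odt], then one or more of a character in [5-7] (lazy); then one or more of any character except [ur]; then anchored at the end.
The match spans [0:11] → 'tdo56pbo7-s'.

(0, 11)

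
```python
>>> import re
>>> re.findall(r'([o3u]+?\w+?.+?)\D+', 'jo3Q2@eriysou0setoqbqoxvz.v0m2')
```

Pattern: one or more of one of [o3u] (lazy), then one or more of a word character (lazy), then one or more of any character (lazy) (captured); then one or more of a non-digit.
`findall` collects group 1 from each match (2 total).

['o3Q2', 'oqb']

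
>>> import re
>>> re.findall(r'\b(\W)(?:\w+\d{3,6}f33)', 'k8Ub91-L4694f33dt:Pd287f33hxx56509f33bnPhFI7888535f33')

['-', ':']

`findall` collects group 1 from each match (2 total).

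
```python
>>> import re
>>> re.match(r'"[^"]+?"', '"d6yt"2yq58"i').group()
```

'"d6yt"'

`re.match` won't scan ahead — the pattern has to work from the very first character.
The match spans [0:6] → '"d6yt"'.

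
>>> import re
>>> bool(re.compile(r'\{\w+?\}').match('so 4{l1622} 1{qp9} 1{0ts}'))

`re.match` only tries the pattern at the start of the string.
Here the pattern fails at index 0, so the call returns None, and `bool(None)` is False.

False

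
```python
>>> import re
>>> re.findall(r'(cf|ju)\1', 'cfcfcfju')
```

['cf']

The backreference `\1` re-matches whatever the first group consumed, character for character.
With a single group, `findall` returns only what that group captured — 1 item.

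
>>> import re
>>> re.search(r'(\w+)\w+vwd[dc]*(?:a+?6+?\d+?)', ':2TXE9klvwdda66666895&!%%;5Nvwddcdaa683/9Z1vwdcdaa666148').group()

'2TXE9klvwdda66'

Lazy quantifiers expand one character at a time until the remainder of the pattern can match.
The match spans [1:15] → '2TXE9klvwdda66'.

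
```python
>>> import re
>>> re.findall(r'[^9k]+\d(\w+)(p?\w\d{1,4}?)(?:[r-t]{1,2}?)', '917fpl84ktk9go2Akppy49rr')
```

Multiple groups make `findall` return tuples — one 2-tuple for the one match.

[('ktk9go2Akppy', '49')]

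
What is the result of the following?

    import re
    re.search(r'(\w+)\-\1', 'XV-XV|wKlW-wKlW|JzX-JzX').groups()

`\1` has to match the exact text group 1 already captured.
`re.search` tries every starting position until one works.
The match spans [0:5] → 'XV-XV'.
Captured: group 1 = 'XV'.

('XV',)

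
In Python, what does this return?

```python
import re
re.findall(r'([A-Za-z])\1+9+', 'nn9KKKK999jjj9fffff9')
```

['n', 'K', 'j', 'f']

`\1` is not a pattern — it's the concrete string captured by group 1, re-applied verbatim.
Scanning left to right: at [0:3] match 'nn9', group 1 = 'n'; at [3:10] match 'KKKK999', group 1 = 'K'; at [10:14] match 'jjj9', group 1 = 'j'; at [14:20] match 'fffff9', group 1 = 'f'.
One capturing group, so `findall` returns just the captured substring from each match — 4 in all.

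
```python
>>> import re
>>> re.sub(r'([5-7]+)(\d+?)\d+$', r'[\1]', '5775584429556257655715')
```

'[57755]'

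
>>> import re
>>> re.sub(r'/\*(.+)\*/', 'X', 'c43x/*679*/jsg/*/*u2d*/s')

Matches: at [4:23] → '/*679*/jsg/*/*u2d*/'.
Each match is replaced by 'X'.

'c43xXs'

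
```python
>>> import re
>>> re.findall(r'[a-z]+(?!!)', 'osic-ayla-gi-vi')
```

Because the assertion is negative and zero-width, positions next to the forbidden text are skipped.
Walking the string: at [0:4] → 'osic'; at [5:9] → 'ayla'; at [10:12] → 'gi'; at [13:15] → 'vi'.
No capturing groups, so `findall` returns the 4 full match strings.

['osic', 'ayla', 'gi', 'vi']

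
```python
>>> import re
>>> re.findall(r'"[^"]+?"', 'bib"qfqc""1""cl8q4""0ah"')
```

Matches: at [3:9] → '"qfqc"'; at [9:12] → '"1"'; at [12:19] → '"cl8q4"'; at [19:24] → '"0ah"'.
Since nothing is captured, `findall` lists the 4 matched substrings directly.

['"qfqc"', '"1"', '"cl8q4"', '"0ah"']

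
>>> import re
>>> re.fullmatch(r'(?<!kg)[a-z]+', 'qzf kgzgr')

Because the assertion is negative and zero-width, positions next to the forbidden text are skipped.
`re.fullmatch` is like wrapping the pattern in `^…$` (in single-line mode).
Here there's no way to consume every character, so the call returns None.

None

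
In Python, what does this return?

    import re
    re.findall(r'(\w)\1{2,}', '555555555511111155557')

['5', '1', '5']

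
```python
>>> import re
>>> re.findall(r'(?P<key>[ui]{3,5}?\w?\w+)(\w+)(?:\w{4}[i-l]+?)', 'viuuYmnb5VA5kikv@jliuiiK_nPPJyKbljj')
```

The pattern matches 3 to 5 of one of [ui] (lazy), then optionally a word character, then one or more of a word character (captured as 'key'); then one or more of a word character (captured); then exactly 4 of a word character, then one or more of a character in [i-l] (lazy) (non-capturing group).
With 2 capturing groups, `findall` returns a 2-tuple per match.

[('iuuYmnb5', 'V'), ('iuiiK_nPPJ', 'y')]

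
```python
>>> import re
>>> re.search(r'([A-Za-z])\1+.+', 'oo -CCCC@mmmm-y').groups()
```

('o',)

The match spans [0:15] → 'oo -CCCC@mmmm-y'.
Captured: group 1 = 'o'.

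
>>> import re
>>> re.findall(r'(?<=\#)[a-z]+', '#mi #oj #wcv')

Lookahead/lookbehind check context without consuming it, so the matched span excludes the asserted characters.
Since nothing is captured, `findall` lists the 3 matched substrings directly.

['mi', 'oj', 'wcv']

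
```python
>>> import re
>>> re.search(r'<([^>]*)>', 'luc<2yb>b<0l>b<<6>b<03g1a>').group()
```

'<2yb>'

`re.search` scans for the first position where the pattern succeeds.
The match spans [3:8] → '<2yb>'.
Captured: group 1 = '2yb'.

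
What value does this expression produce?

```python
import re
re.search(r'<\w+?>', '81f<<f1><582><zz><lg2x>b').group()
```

'<f1>'

Unlike `match`, `search` isn't anchored — it looks for the pattern anywhere in the string.
The match spans [4:8] → '<f1>'.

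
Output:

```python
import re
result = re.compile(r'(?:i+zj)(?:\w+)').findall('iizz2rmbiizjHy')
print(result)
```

['iizjHy']

Pattern: one or more of a literal 'i', then the literal 'zj' (non-capturing group); then one or more of a word character (non-capturing group).
Scanning left to right: at [8:14] → 'iizjHy'.
No capturing groups, so `findall` returns the 1 full match string.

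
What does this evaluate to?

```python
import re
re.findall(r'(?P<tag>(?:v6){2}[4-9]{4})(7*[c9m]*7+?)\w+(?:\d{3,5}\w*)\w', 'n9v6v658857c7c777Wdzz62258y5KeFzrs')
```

[('v6v65885', '7c7')]

2 groups means the one result is a tuple of 2 captured strings — 1 here.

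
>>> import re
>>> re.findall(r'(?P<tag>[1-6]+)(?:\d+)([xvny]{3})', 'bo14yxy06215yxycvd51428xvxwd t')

[('1', 'yxy'), ('621', 'yxy'), ('5142', 'xvx')]

This matches one or more of a character in [1-6] (captured as 'tag'); then one or more of a digit (non-capturing group); then exactly 3 of one of [xvny] (captured).
Scanning left to right: at [2:7] match '14yxy', groups = ('1', 'yxy'); at [8:15] match '6215yxy', groups = ('621', 'yxy'); at [18:26] match '51428xvx', groups = ('5142', 'xvx').
`findall` packs the 2 group values into a tuple for every match.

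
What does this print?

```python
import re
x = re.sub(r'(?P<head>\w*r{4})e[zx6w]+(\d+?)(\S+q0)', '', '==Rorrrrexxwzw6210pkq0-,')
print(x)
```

==-,

This matches zero or more of a word character, then exactly 4 of a literal 'r' (captured as 'head'); then the literal 'e', then one or more of one of [zx6w]; then one or more of a digit (lazy) (captured); then one or more of a non-whitespace character, then the literal 'q0' (captured).
Each match is replaced by ''.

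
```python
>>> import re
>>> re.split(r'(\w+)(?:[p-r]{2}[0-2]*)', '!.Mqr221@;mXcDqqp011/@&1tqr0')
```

['!.', 'M', '@;', 'mXcDq', '/@&', '1t', '']

This matches one or more of a word character (captured); then exactly 2 of a character in [p-r], then zero or more of a character in [0-2] (non-capturing group).
Matches to split on: at [2:8] → 'Mqr221'; at [10:20] → 'mXcDqqp011'; at [23:28] → '1tqr0'.
Because the pattern has a capturing group, `split` also inserts each captured text between the pieces.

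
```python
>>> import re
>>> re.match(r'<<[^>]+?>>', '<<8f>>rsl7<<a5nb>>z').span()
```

(0, 6)

With `match`, the pattern is implicitly anchored at the beginning.
The match spans [0:6] → '<<8f>>'.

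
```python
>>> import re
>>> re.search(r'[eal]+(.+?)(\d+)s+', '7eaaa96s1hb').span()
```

(1, 8)

Pattern: one or more of one of [eal]; then one or more of any character (lazy) (captured); then one or more of a digit (captured); then one or more of a literal 's'.
`re.search` scans for the first position where the pattern succeeds.
The match spans [1:8] → 'eaaa96s'.
Captured: group 1 = '9', group 2 = '6'.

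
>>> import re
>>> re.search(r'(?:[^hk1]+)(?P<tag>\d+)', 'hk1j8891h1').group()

'j8891'

The match spans [3:8] → 'j8891'.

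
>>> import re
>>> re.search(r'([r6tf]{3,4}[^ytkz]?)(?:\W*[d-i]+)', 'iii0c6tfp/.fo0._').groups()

('6tfp',)

The match spans [5:12] → '6tfp/.f'.
Captured: group 1 = '6tfp'.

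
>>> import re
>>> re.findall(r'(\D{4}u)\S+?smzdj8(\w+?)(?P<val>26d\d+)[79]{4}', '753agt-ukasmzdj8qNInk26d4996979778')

This matches exactly 4 of a non-digit, then the literal 'u' (captured); then one or more of a non-whitespace character (lazy), then the literal 'smz'; then a literal 'd', then the literal 'j8'; then one or more of a word character (lazy) (captured); then the literal '26d', then one or more of a digit (captured as 'val'); then exactly 4 of one of [79].
3 groups means the one result is a tuple of 3 captured strings — 1 here.

[('agt-u', 'qNInk', '26d49969')]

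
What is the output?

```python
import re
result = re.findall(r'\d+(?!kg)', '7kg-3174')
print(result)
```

`(?!…)`/`(?<!…)` only lets a position through if the neighbouring text does NOT match; no characters are consumed.
Walking the string: at [4:8] → '3174'.
With no groups in the pattern, `findall` gives back each whole match — 1 here.

['3174']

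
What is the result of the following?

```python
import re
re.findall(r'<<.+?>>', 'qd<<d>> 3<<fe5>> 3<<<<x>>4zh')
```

Lazy quantifiers expand one character at a time until the remainder of the pattern can match.
No capturing groups, so `findall` returns the 3 full match strings.

['<<d>>', '<<fe5>>', '<<<<x>>']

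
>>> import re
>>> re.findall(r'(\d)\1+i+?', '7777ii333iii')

A backreference is literal: `\1` must see the identical characters the first group matched.
Scanning left to right: at [0:5] match '7777i', group 1 = '7'; at [6:10] match '333i', group 1 = '3'.
`findall` collects group 1 from each match (2 total).

['7', '3']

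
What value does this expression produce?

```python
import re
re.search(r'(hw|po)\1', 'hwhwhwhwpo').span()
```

(0, 4)

A backreference is literal: `\1` must see the identical characters the first group matched.
Unlike `match`, `search` isn't anchored — it looks for the pattern anywhere in the string.
The match spans [0:4] → 'hwhw'.
Captured: group 1 = 'hw'.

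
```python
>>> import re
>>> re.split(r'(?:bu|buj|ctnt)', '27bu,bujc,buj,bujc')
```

`|` is ordered: at each position the engine commits to the first alternative that works.
Matches to split on: at [2:4] → 'bu'; at [5:7] → 'bu'; at [10:12] → 'bu'; at [14:16] → 'bu'.
Each match becomes a cut point; 5 segments remain.

['27', ',', 'jc,', 'j,', 'jc']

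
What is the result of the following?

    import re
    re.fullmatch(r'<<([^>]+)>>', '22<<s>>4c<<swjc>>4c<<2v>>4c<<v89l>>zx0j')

`re.fullmatch` requires the pattern to consume the entire string.
Here there's no way to consume every character, so the call returns None.

None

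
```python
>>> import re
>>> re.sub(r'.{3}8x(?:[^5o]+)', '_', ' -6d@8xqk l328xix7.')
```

' -_'

Pattern: exactly 3 of any character, then the literal '8x'; then one or more of any character except [5o] (non-capturing group).
Every occurrence is swapped for '_'.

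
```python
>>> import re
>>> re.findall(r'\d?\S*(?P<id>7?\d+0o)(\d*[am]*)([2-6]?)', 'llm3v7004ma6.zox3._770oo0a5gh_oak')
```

Pattern: optionally a digit, then zero or more of a non-whitespace character; then optionally the literal '7', then one or more of a digit, then the literal '0o' (captured as 'id'); then zero or more of a digit, then zero or more of one of [am] (captured); then optionally a character in [2-6] (captured).
Scanning left to right: at [0:23] match 'llm3v7004ma6.zox3._770o', groups = ('70o', '', '').
Multiple groups make `findall` return tuples — one 3-tuple for the one match.

[('70o', '', '')]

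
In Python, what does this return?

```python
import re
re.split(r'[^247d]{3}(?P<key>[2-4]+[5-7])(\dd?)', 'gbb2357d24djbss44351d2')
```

['', '235', '7d', '24dj', '4435', '1d', '2']

Pattern: exactly 3 of any character except [247d]; then one or more of a character in [2-4], then a character in [5-7] (captured as 'key'); then a digit, then optionally a literal 'd' (captured).
The group in the pattern means `split` returns the separators' captures alongside the pieces.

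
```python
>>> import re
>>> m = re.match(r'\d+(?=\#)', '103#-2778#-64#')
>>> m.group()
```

The positive lookaround only admits positions where the adjacent text matches; those characters stay outside the span.
With `match`, the pattern is implicitly anchored at the beginning.
The match spans [0:3] → '103'.

'103'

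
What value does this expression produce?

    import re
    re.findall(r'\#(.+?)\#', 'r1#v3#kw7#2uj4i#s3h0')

With the lazy modifier that quantifier settles for the fewest repetitions that let the rest of the pattern succeed (the atoms after it are unaffected and can still be greedy).
Because there's exactly one group, `findall` drops the full match and keeps group 1 from each hit.

['v3', '2uj4i']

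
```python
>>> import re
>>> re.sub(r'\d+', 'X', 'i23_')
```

Pattern: one or more of a digit.
`sub` substitutes 'X' at each match site.

'iX_'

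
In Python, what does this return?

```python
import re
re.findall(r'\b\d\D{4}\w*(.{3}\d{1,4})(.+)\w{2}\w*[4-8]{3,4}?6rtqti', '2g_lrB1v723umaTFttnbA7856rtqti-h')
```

This matches a word boundary (`\b`, zero-width); then a digit, then exactly 4 of a non-digit; then zero or more of a word character; then exactly 3 of any character, then 1 to 4 of a digit (captured); then one or more of any character (captured); then exactly 2 of a word character, then zero or more of a word character, then 3 to 4 of a character in [4-8] (lazy); then the literal '6rt', then the literal 'qti'.
Walking the string: at [0:30] match '2g_lrB1v723umaTFttnbA7856rtqti', groups = ('v723', 'umaTFttn').
`findall` packs the 2 group values into a tuple for every match.

[('v723', 'umaTFttn')]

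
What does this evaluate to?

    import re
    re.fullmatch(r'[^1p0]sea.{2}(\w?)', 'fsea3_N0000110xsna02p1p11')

None

Pattern: any character except [1p0], then the literal 'sea', then exactly 2 of any character; then optionally a word character (captured).
`re.fullmatch` is like wrapping the pattern in `^…$` (in single-line mode).
Here the string isn't matched end-to-end, so the call returns None.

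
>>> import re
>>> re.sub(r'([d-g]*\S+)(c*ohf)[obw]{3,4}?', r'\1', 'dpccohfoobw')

Lazy quantifiers expand one character at a time until the remainder of the pattern can match.
The replacement refers to a captured group, so each match is rewritten using its own captured text.

'dpccw'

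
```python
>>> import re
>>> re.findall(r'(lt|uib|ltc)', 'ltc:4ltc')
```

The regex engine tests alternatives in the order written; an earlier branch that matches wins even if a later one would match more.
Scanning left to right: at [0:2] match 'lt', group 1 = 'lt'; at [5:7] match 'lt', group 1 = 'lt'.
Because there's exactly one group, `findall` drops the full match and keeps group 1 from each hit.

['lt', 'lt']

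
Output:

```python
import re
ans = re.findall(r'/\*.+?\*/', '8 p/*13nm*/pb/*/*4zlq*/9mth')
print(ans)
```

Because the quantifier is non-greedy, it stops expanding at the earliest point where the rest of the pattern can succeed.
No capturing groups, so `findall` returns the 2 full match strings.

['/*13nm*/', '/*/*4zlq*/']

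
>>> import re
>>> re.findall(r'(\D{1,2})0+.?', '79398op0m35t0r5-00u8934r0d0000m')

['op', 't', '-', 'r']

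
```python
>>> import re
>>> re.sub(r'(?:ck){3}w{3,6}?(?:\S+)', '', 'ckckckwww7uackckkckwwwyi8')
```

''

The pattern matches the literal 'ck' repeated 3 times, then 3 to 6 of a literal 'w' (lazy); then one or more of a non-whitespace character (non-capturing group).
Each match is replaced by ''.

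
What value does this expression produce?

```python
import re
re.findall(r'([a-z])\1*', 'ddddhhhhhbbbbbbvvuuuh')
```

`\1` is not a pattern — it's the concrete string captured by group 1, re-applied verbatim.
Walking the string: at [0:4] match 'dddd', group 1 = 'd'; at [4:9] match 'hhhhh', group 1 = 'h'; at [9:15] match 'bbbbbb', group 1 = 'b'; at [15:17] match 'vv', group 1 = 'v'; at [17:20] match 'uuu', group 1 = 'u'; ….
One capturing group, so `findall` returns just the captured substring from each match — 6 in all.

['d', 'h', 'b', 'v', 'u', 'h']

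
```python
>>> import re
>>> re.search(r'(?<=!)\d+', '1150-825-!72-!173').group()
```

'72'

The lookaround is zero-width — it requires the adjacent text to match without consuming it, so the asserted text isn't part of the match.
`re.search` tries every starting position until one works.
The match spans [10:12] → '72'.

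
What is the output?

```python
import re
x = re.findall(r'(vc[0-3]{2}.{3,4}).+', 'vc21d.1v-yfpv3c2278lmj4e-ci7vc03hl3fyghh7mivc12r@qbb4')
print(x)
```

['vc21d.1v']

This matches the literal 'vc', then exactly 2 of a character in [0-3], then 3 to 4 of any character (captured); then one or more of any character.
Matches: at [0:53] match 'vc21d.1v-yfpv3c2278lmj4e-ci7vc03hl3fyghh7mivc12r@qbb4', group 1 = 'vc21d.1v'.
With a single group, `findall` returns only what that group captured — 1 item.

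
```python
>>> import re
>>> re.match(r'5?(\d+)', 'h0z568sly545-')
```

This matches optionally a literal '5'; then one or more of a digit (captured).
`re.match` only tries the pattern at the start of the string.
Here position 0 doesn't satisfy it, so the call returns None.

None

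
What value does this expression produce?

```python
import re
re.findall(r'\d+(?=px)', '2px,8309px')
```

['2', '8309']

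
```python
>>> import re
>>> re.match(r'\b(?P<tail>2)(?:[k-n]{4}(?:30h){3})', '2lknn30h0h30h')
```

None

Pattern: a word boundary (`\b`, zero-width); then a literal '2' (captured as 'tail'); then exactly 4 of a character in [k-n], then the literal '30h' repeated 3 times (non-capturing group).
`re.match` only tries the pattern at the start of the string.
Here position 0 doesn't satisfy it, so the call returns None.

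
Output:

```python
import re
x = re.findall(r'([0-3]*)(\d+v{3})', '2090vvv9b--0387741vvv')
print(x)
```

This matches zero or more of a character in [0-3] (captured); then one or more of a digit, then exactly 3 of a literal 'v' (captured).
Matches: at [0:7] match '2090vvv', groups = ('20', '90vvv'); at [11:21] match '0387741vvv', groups = ('03', '87741vvv').
Multiple groups make `findall` return tuples — one 2-tuple for each match.

[('20', '90vvv'), ('03', '87741vvv')]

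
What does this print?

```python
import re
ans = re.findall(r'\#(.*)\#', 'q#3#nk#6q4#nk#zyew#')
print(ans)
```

Because there's exactly one group, `findall` drops the full match and keeps group 1 from the one hit.

['3#nk#6q4#nk#zyew']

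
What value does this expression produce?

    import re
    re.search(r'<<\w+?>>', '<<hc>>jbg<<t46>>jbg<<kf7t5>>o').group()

'<<hc>>'

The match spans [0:6] → '<<hc>>'.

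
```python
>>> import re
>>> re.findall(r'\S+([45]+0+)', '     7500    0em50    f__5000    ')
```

Pattern: one or more of a non-whitespace character; then one or more of one of [45], then one or more of the literal '0' (captured).
Walking the string: at [5:9] match '7500', group 1 = '500'; at [13:18] match '0em50', group 1 = '50'; at [22:29] match 'f__5000', group 1 = '5000'.
`findall` collects group 1 from each match (3 total).

['500', '50', '5000']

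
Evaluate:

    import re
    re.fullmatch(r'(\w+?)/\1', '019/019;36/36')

For `fullmatch`, every character of the input must be accounted for by the pattern.
Here there's no way to consume every character, so the call returns None.

None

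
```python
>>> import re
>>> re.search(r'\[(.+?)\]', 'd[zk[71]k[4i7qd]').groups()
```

('zk[71',)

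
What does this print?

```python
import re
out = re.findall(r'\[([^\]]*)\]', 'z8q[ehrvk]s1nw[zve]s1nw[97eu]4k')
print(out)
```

Scanning left to right: at [3:10] match '[ehrvk]', group 1 = 'ehrvk'; at [14:19] match '[zve]', group 1 = 'zve'; at [23:29] match '[97eu]', group 1 = '97eu'.
Because there's exactly one group, `findall` drops the full match and keeps group 1 from each hit.

['ehrvk', 'zve', '97eu']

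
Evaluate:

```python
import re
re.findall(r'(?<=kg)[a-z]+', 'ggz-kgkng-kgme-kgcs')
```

['kng', 'me', 'cs']

The lookaround is zero-width — it requires the adjacent text to match without consuming it, so the asserted text isn't part of the match.
Since nothing is captured, `findall` lists the 3 matched substrings directly.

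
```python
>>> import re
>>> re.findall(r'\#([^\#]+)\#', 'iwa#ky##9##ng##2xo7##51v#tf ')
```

Matches: at [3:7] match '#ky#', group 1 = 'ky'; at [7:10] match '#9#', group 1 = '9'; at [10:14] match '#ng#', group 1 = 'ng'; at [14:20] match '#2xo7#', group 1 = '2xo7'; at [20:25] match '#51v#', group 1 = '51v'.
Because there's exactly one group, `findall` drops the full match and keeps group 1 from each hit.

['ky', '9', 'ng', '2xo7', '51v']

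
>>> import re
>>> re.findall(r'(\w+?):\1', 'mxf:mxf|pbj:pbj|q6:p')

`\1` has to match the exact text group 1 already captured.
Walking the string: at [0:7] match 'mxf:mxf', group 1 = 'mxf'; at [8:15] match 'pbj:pbj', group 1 = 'pbj'.
Because there's exactly one group, `findall` drops the full match and keeps group 1 from each hit.

['mxf', 'pbj']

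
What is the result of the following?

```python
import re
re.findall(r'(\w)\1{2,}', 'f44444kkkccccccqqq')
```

After group 1 captures some text, `\1` only succeeds where that same text appears again.
One capturing group, so `findall` returns just the captured substring from each match — 4 in all.

['4', 'k', 'c', 'q']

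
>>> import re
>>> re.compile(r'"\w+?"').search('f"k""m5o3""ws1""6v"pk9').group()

`re.search` tries every starting position until one works.
The match spans [1:4] → '"k"'.

'"k"'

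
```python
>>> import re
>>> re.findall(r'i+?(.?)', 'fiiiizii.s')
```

['i', 'i', 'i']

Pattern: one or more of a literal 'i' (lazy); then optionally any character (captured).
Walking the string: at [1:3] match 'ii', group 1 = 'i'; at [3:5] match 'ii', group 1 = 'i'; at [6:8] match 'ii', group 1 = 'i'.
With a single group, `findall` returns only what that group captured — 3 items.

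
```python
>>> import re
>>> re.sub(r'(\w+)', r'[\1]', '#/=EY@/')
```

The pattern matches one or more of a word character (captured).
Matches: at [3:5] → 'EY'.
Each match is replaced using the text its own group 1 captured.

'#/=[EY]@/'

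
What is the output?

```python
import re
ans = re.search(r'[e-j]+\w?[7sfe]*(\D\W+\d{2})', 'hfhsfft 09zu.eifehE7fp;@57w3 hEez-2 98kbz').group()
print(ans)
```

Pattern: one or more of a character in [e-j], then optionally a word character, then zero or more of one of [7sfe]; then a non-digit, then one or more of a non-word character, then exactly 2 of a digit (captured).
`re.search` tries every starting position until one works.
The match spans [0:10] → 'hfhsfft 09'.
Captured: group 1 = 't 09'.

hfhsfft 09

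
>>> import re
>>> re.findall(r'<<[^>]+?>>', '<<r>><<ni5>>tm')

['<<r>>', '<<ni5>>']

Matches: at [0:5] → '<<r>>'; at [5:12] → '<<ni5>>'.
No capturing groups, so `findall` returns the 2 full match strings.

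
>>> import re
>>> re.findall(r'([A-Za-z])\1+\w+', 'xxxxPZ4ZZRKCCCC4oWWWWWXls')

['x']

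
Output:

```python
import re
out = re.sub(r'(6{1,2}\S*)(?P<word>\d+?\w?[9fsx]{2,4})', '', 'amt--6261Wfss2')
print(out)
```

This matches 1 to 2 of a literal '6', then zero or more of a non-whitespace character (captured); then one or more of a digit (lazy), then optionally a word character, then 2 to 4 of one of [9fsx] (captured as 'word').
Matches: at [5:13] → '6261Wfss'.
Each match is replaced by ''.

amt--2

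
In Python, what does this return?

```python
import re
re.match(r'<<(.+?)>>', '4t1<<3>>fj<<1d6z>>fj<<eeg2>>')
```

None

`re.match` won't scan ahead — the pattern has to work from the very first character.
Here the string doesn't start with a match, so the call returns None.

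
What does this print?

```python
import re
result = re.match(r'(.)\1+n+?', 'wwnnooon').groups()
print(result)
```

('w',)

The match spans [0:3] → 'wwn'.
Captured: group 1 = 'w'.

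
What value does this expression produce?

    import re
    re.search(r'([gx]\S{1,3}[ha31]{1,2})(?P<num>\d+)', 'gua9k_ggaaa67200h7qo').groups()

('gua', '9')

This matches one of [gx], then 1 to 3 of a non-whitespace character, then 1 to 2 of one of [ha31] (captured); then one or more of a digit (captured as 'num').
`re.search` scans for the first position where the pattern succeeds.
The match spans [0:4] → 'gua9'.
Captured: group 1 = 'gua', group 2 = '9'.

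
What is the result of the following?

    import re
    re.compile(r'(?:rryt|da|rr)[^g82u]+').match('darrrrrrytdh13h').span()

(0, 15)

`re.match` only tries the pattern at the start of the string.
The match spans [0:15] → 'darrrrrrytdh13h'.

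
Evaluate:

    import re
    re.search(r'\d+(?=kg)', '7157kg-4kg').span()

(0, 4)

Because the assertion is zero-width, the text it checks is not consumed and won't appear in the result.
`re.search` tries every starting position until one works.
The match spans [0:4] → '7157'.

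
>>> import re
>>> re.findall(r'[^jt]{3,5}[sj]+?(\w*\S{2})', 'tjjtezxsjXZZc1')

This matches 3 to 5 of any character except [jt], then one or more of one of [sj] (lazy); then zero or more of a word character, then exactly 2 of a non-whitespace character (captured).
Scanning left to right: at [4:14] match 'ezxsjXZZc1', group 1 = 'XZZc1'.
With a single group, `findall` returns only what that group captured — 1 item.

['XZZc1']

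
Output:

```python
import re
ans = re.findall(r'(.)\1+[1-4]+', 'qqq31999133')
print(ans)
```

['q', '9']

After group 1 captures some text, `\1` only succeeds where that same text appears again.
Walking the string: at [0:5] match 'qqq31', group 1 = 'q'; at [5:11] match '999133', group 1 = '9'.
Because there's exactly one group, `findall` drops the full match and keeps group 1 from each hit.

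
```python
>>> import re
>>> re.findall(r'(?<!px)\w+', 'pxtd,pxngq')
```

['pxtd', 'pxngq']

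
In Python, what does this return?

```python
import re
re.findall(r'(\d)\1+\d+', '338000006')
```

`\1` has to match the exact text group 1 already captured.
Matches: at [0:9] match '338000006', group 1 = '3'.
`findall` collects group 1 from the one match (1 total).

['3']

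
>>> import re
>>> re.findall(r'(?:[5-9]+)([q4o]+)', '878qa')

['q']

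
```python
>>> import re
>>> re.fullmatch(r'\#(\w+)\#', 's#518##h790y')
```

None

`re.fullmatch` requires the pattern to consume the entire string.
Here there's no way to consume every character, so the call returns None.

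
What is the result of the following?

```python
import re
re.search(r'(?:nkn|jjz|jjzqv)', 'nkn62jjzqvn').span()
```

Unlike `match`, `search` isn't anchored — it looks for the pattern anywhere in the string.
The match spans [0:3] → 'nkn'.

(0, 3)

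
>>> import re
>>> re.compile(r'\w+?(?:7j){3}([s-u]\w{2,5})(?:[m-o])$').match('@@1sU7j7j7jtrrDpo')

With `match`, the pattern is implicitly anchored at the beginning.
Here the pattern fails at index 0, so the call returns None.

None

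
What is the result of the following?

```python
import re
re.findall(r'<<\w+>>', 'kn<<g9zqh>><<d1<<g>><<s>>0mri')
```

['<<g9zqh>>', '<<g>>', '<<s>>']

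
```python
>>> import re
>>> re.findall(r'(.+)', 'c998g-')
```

One capturing group, so `findall` returns just the captured substring from the one match — 1 in all.

['c998g-']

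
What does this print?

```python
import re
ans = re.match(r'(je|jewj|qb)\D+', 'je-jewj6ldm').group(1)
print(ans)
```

je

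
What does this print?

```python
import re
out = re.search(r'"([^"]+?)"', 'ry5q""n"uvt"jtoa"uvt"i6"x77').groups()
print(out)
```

('n',)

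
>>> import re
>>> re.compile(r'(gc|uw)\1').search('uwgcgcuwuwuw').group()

'gcgc'

`\1` has to match the exact text group 1 already captured.
`search` walks the string left to right and returns the first match it finds.
The match spans [2:6] → 'gcgc'.
Captured: group 1 = 'gc'.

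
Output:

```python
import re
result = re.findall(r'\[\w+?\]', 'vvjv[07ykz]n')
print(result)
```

Walking the string: at [4:11] → '[07ykz]'.
No capturing groups, so `findall` returns the 1 full match string.

['[07ykz]']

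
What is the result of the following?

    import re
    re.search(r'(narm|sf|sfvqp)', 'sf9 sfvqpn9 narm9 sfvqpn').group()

`re.search` tries every starting position until one works.
The match spans [0:2] → 'sf'.
Captured: group 1 = 'sf'.

'sf'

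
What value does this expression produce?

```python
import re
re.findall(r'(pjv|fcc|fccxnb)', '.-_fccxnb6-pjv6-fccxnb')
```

Alternation tries branches left to right and keeps the first one that lets the overall match succeed at that position.
Scanning left to right: at [3:6] match 'fcc', group 1 = 'fcc'; at [11:14] match 'pjv', group 1 = 'pjv'; at [16:19] match 'fcc', group 1 = 'fcc'.
With a single group, `findall` returns only what that group captured — 3 items.

['fcc', 'pjv', 'fcc']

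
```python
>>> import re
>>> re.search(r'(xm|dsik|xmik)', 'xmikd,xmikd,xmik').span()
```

(0, 2)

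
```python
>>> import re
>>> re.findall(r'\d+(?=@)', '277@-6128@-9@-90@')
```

['277', '6128', '9', '90']

The `(?=…)`/`(?<=…)` assertion just peeks at neighbouring text; it doesn't advance the match position.
Walking the string: at [0:3] → '277'; at [5:9] → '6128'; at [11:12] → '9'; at [14:16] → '90'.
With no groups in the pattern, `findall` gives back each whole match — 4 here.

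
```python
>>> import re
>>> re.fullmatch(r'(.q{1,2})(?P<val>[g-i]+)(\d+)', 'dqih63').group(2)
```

'ih'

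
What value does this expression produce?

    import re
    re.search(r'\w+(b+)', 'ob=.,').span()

This matches one or more of a word character; then one or more of a literal 'b' (captured).
Unlike `match`, `search` isn't anchored — it looks for the pattern anywhere in the string.
The match spans [0:2] → 'ob'.
Captured: group 1 = 'b'.

(0, 2)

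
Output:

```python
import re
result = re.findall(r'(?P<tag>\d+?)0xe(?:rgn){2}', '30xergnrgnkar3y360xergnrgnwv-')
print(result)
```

The pattern matches one or more of a digit (lazy) (captured as 'tag'); then the literal '0xe', then the literal 'rgn' repeated 2 times.
One capturing group, so `findall` returns just the captured substring from each match — 2 in all.

['3', '36']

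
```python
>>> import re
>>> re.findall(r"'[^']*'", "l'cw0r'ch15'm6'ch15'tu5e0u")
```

["'cw0r'", "'m6'"]

Since nothing is captured, `findall` lists the 2 matched substrings directly.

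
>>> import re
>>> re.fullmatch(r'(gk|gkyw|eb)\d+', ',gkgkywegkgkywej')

`re.fullmatch` requires the pattern to consume the entire string.
Here the string isn't matched end-to-end, so the call returns None.

None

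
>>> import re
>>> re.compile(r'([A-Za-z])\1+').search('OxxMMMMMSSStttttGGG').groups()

('x',)

A backreference is literal: `\1` must see the identical characters the first group matched.
Unlike `match`, `search` isn't anchored — it looks for the pattern anywhere in the string.
The match spans [1:3] → 'xx'.
Captured: group 1 = 'x'.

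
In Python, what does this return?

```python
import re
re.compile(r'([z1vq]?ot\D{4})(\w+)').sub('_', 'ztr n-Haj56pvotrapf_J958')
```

Every occurrence is swapped for '_'.

'ztr n-Haj56p_'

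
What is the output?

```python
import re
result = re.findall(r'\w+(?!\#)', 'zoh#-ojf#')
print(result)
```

['zo', 'oj']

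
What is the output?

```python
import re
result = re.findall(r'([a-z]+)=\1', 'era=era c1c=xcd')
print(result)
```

A backreference is literal: `\1` must see the identical characters the first group matched.
With a single group, `findall` returns only what that group captured — 1 item.

['era']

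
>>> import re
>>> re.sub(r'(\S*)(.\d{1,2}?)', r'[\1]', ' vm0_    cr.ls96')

' [v]_    [cr.ls]'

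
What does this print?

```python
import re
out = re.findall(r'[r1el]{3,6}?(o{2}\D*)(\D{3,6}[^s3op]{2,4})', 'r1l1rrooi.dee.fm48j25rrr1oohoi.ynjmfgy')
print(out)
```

The pattern matches 3 to 6 of one of [r1el] (lazy); then exactly 2 of a literal 'o', then zero or more of a non-digit (captured); then 3 to 6 of a non-digit, then 2 to 4 of any character except [s3op] (captured).
Scanning left to right: at [0:20] match 'r1l1rrooi.dee.fm48j2', groups = ('ooi.dee', '.fm48j2'); at [21:38] match 'rrr1oohoi.ynjmfgy', groups = ('oohoi.yn', 'jmfgy').
`findall` packs the 2 group values into a tuple for every match.

[('ooi.dee', '.fm48j2'), ('oohoi.yn', 'jmfgy')]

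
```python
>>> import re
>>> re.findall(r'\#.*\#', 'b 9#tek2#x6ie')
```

Scanning left to right: at [3:9] → '#tek2#'.
`findall` yields the raw match text (1 of them) because the pattern has no groups.

['#tek2#']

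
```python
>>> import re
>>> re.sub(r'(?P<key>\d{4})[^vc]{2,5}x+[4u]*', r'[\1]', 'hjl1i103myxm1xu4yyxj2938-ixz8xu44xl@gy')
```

'hjl1i103myxm1xu4yyxj[2938]xl@gy'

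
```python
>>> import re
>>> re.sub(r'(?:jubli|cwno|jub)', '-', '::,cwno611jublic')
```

Alternation isn't longest-match — the leftmost alternative that fits at this position is chosen.
Matches: at [3:7] → 'cwno'; at [10:15] → 'jubli'.
Every occurrence is swapped for '-'.

'::,-611-c'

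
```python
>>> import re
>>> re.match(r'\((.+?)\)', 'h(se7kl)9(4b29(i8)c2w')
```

With `match`, the pattern is implicitly anchored at the beginning.
Here the string doesn't start with a match, so the call returns None.

None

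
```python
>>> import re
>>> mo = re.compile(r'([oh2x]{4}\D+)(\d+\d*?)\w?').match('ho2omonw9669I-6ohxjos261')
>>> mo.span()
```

This matches exactly 4 of one of [oh2x], then one or more of a non-digit (captured); then one or more of a digit, then zero or more of a digit (lazy) (captured); then optionally a word character.
`re.match` only tries the pattern at the start of the string.
The match spans [0:13] → 'ho2omonw9669I'.
Captured: group 1 = 'ho2omonw', group 2 = '9669'.

(0, 13)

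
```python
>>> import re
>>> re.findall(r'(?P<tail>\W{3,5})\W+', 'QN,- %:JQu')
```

[',- %']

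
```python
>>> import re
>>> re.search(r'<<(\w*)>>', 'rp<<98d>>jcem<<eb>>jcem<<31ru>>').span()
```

The match spans [2:9] → '<<98d>>'.

(2, 9)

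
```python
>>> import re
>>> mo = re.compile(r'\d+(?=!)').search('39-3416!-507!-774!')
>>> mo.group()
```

The `(?=…)`/`(?<=…)` assertion just peeks at neighbouring text; it doesn't advance the match position.
`re.search` tries every starting position until one works.
The match spans [3:7] → '3416'.

'3416'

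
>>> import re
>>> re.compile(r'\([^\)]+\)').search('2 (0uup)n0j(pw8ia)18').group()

'(0uup)'

`re.search` tries every starting position until one works.
The match spans [2:8] → '(0uup)'.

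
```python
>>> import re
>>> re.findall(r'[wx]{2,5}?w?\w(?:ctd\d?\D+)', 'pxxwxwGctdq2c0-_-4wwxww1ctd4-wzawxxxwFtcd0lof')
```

Pattern: 2 to 5 of one of [wx] (lazy), then optionally the literal 'w'; then a word character; then the literal 'ctd', then optionally a digit, then one or more of a non-digit (non-capturing group).
Walking the string: at [1:11] → 'xxwxwGctdq'; at [18:41] → 'wwxww1ctd4-wzawxxxwFtcd'.
Since nothing is captured, `findall` lists the 2 matched substrings directly.

['xxwxwGctdq', 'wwxww1ctd4-wzawxxxwFtcd']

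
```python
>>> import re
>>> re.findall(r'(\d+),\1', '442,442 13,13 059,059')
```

['442', '13', '059']

The backreference `\1` re-matches whatever the first group consumed, character for character.
Scanning left to right: at [0:7] match '442,442', group 1 = '442'; at [8:13] match '13,13', group 1 = '13'; at [14:21] match '059,059', group 1 = '059'.
With a single group, `findall` returns only what that group captured — 3 items.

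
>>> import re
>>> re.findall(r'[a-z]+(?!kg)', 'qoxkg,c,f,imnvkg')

Because the assertion is negative and zero-width, positions next to the forbidden text are skipped.
No capturing groups, so `findall` returns the 4 full match strings.

['qoxkg', 'c', 'f', 'imnvkg']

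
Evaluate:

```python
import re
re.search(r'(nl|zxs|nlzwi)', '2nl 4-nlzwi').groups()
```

Unlike `match`, `search` isn't anchored — it looks for the pattern anywhere in the string.
The match spans [1:3] → 'nl'.
Captured: group 1 = 'nl'.

('nl',)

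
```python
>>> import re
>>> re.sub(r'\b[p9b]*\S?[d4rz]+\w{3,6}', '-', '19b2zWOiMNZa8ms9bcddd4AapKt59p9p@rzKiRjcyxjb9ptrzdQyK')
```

Pattern: a word boundary (`\b`, zero-width); then zero or more of one of [p9b], then optionally a non-whitespace character; then one or more of one of [d4rz], then 3 to 6 of a word character.
Matches: at [32:41] → '@rzKiRjcy'.
Each match is replaced by '-'.

'19b2zWOiMNZa8ms9bcddd4AapKt59p9p-xjb9ptrzdQyK'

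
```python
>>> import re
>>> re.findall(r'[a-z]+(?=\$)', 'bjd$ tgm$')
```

['bjd', 'tgm']

Lookahead/lookbehind check context without consuming it, so the matched span excludes the asserted characters.
Walking the string: at [0:3] → 'bjd'; at [5:8] → 'tgm'.
`findall` yields the raw match text (2 of them) because the pattern has no groups.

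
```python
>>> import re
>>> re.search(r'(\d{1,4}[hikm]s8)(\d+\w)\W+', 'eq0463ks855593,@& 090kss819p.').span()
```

This matches 1 to 4 of a digit, then one of [hikm], then the literal 's8' (captured); then one or more of a digit, then a word character (captured); then one or more of a non-word character.
The match spans [2:18] → '0463ks855593,@& '.

(2, 18)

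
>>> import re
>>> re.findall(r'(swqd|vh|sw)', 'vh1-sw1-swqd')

Alternation isn't longest-match — the leftmost alternative that fits at this position is chosen.
Because there's exactly one group, `findall` drops the full match and keeps group 1 from each hit.

['vh', 'sw', 'swqd']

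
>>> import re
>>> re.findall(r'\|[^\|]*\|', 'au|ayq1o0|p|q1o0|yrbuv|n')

['|ayq1o0|', '|q1o0|']

With no groups in the pattern, `findall` gives back each whole match — 2 here.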